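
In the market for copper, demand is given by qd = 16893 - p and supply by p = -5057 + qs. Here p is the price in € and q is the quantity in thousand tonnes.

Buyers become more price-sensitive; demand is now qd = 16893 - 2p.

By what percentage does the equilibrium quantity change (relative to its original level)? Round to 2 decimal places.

-17.97

Solve the original market: 16893 - p = p + 5057, hence p = 5918 and q = 10975.
With the change applied: demand qd = 16893 - 2p, supply qs = p + 5057.
Setting them equal: 16893 - 2p = p + 5057 → 11836 = 3p, so p = 11836/3 ≈ 3945.3333 and q = 27007/3 ≈ 9002.3333.
%Δq = (9002.3333 − 10975) / 10975 × 100 = -17.97%.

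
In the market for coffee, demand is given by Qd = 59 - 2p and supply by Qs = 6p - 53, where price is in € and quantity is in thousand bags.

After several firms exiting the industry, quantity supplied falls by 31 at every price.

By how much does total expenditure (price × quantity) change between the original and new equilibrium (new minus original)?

-18.40625

Before the shock: 59 - 2p = 6p - 53 ⇒ 112 = 8p ⇒ p = 14, Q = 31.
The new curves are Qd = 59 - 2p (demand) and Qs = 6p - 84 (supply).
New equilibrium: 59 - 2p = 6p - 84 ⇒ 143 = 8p ⇒ p = 17.875, Q = 23.25.
Expenditure moves from 14×31 = 434 to 17.875×23.25 = 415.59375; change = -18.40625.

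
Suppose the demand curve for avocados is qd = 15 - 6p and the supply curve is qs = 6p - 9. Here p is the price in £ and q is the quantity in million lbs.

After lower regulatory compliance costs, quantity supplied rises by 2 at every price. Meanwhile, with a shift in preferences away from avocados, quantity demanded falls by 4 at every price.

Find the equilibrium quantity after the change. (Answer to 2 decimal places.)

Original equilibrium: 15 - 6p = 6p - 9 gives 24 = 12p, so p = 2 and q = 3.
The new curves are qd = 11 - 6p (demand) and qs = 6p - 7 (supply).
New equilibrium: 11 - 6p = 6p - 7 ⇒ 18 = 12p ⇒ p = 1.5, q = 2.

2.00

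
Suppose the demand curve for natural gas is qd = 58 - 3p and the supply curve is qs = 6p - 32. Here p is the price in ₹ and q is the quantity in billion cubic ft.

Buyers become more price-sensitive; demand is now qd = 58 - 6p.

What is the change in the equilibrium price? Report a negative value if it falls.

-2.5

Original equilibrium: 58 - 3p = 6p - 32 gives 90 = 9p, so p = 10 and q = 28.
The new curves are qd = 58 - 6p (demand) and qs = 6p - 32 (supply).
New equilibrium: 58 - 6p = 6p - 32 ⇒ 90 = 12p ⇒ p = 7.5, q = 13.
Δp = 7.5 − 10 = -2.5.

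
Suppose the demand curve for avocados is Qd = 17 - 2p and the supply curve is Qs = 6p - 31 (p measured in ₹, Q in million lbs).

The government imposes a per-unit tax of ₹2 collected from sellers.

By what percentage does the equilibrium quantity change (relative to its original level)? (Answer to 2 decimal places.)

Original equilibrium: 17 - 2p = 6p - 31 gives 48 = 8p, so p = 6 and Q = 5.
Since sellers keep the price net of the tax, the effective supply curve becomes Qs = 6p - 43.
Equate the new curves: 17 - 2p = 6p - 43, giving 60 = 8p, p = 7.5, Q = 2.
%ΔQ = (2 − 5) / 5 × 100 = -60.00%.

-60.00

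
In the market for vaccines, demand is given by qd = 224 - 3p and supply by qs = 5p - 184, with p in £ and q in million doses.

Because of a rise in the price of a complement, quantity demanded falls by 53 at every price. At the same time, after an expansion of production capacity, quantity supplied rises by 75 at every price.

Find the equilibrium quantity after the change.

Before the shock: 224 - 3p = 5p - 184 ⇒ 408 = 8p ⇒ p = 51, q = 71.
The new curves are qd = 171 - 3p (demand) and qs = 5p - 109 (supply).
Clearing the new market: 171 - 3p = 5p - 109, so p = 35 and q = 66.

66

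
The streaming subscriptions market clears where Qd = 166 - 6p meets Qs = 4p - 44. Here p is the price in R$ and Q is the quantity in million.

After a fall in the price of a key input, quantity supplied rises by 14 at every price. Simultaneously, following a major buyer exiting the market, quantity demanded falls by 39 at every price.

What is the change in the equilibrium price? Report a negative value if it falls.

Initially, 166 - 6p = 4p - 44, so 210 = 10p and p = 21, Q = 40.
The new curves are Qd = 127 - 6p (demand) and Qs = 4p - 30 (supply).
Clearing the new market: 127 - 6p = 4p - 30, so p = 15.7 and Q = 32.8.
Δp = 15.7 − 21 = -5.3.

-5.3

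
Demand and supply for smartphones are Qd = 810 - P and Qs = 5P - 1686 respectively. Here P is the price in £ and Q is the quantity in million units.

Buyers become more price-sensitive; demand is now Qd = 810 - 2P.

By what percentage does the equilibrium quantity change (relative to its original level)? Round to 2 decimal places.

-75.42

Solve the original market: 810 - P = 5P - 1686, hence P = 416 and Q = 394.
With the change applied: demand Qd = 810 - 2P, supply Qs = 5P - 1686.
Clearing the new market: 810 - 2P = 5P - 1686, so P = 2496/7 ≈ 356.5714 and Q = 678/7 ≈ 96.8571.
%ΔQ = (96.8571 − 394) / 394 × 100 = -75.42%.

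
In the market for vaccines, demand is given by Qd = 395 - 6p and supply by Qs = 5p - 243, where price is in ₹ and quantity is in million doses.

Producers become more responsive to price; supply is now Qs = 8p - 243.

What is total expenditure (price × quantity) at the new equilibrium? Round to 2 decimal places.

5540.18

Before the shock: 395 - 6p = 5p - 243 ⇒ 638 = 11p ⇒ p = 58, Q = 47.
With the change applied: demand Qd = 395 - 6p, supply Qs = 8p - 243.
Setting them equal: 395 - 6p = 8p - 243 → 638 = 14p, so p = 319/7 ≈ 45.5714 and Q = 851/7 ≈ 121.5714.
New expenditure = 45.5714 × 121.5714 = 5540.18.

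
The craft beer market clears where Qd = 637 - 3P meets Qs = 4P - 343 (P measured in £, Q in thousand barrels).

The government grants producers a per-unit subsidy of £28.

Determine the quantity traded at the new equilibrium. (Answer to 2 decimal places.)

Before the shock: 637 - 3P = 4P - 343 ⇒ 980 = 7P ⇒ P = 140, Q = 217.
Since sellers receive the price plus the subsidy, the effective supply curve becomes Qs = 4P - 231.
New equilibrium: 637 - 3P = 4P - 231 ⇒ 868 = 7P ⇒ P = 124, Q = 265.

265.00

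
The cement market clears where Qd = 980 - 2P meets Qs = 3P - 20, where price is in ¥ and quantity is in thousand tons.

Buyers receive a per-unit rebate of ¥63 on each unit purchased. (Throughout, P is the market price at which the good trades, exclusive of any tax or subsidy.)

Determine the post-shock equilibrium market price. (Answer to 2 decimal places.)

225.20

Initially, 980 - 2P = 3P - 20, so 1000 = 5P and P = 200, Q = 580.
Since buyers' out-of-pocket price is the market price minus the rebate, the effective demand curve becomes Qd = 1106 - 2P.
Equate the new curves: 1106 - 2P = 3P - 20, giving 1126 = 5P, P = 225.2, Q = 655.6.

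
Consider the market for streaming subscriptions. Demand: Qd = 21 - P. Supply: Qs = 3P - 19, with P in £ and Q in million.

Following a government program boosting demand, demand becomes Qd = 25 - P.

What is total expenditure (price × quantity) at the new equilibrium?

Solve the original market: 21 - P = 3P - 19, hence P = 10 and Q = 11.
After the shift, demand is Qd = 25 - P and supply is Qs = 3P - 19.
Equate the new curves: 25 - P = 3P - 19, giving 44 = 4P, P = 11, Q = 14.
New expenditure = 11 × 14 = 154.

154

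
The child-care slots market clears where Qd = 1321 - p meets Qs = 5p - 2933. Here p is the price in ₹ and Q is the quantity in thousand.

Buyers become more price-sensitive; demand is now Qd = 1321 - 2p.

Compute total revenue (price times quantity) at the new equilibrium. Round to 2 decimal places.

Solve the original market: 1321 - p = 5p - 2933, hence p = 709 and Q = 612.
The new curves are Qd = 1321 - 2p (demand) and Qs = 5p - 2933 (supply).
Equate the new curves: 1321 - 2p = 5p - 2933, giving 4254 = 7p, p = 4254/7 ≈ 607.7143, Q = 739/7 ≈ 105.5714.
New expenditure = 607.7143 × 105.5714 = 64157.27.

64157.27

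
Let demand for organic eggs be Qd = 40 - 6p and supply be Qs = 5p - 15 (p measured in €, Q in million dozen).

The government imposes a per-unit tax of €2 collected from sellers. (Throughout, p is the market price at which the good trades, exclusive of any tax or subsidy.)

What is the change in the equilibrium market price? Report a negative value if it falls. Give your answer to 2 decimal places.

Before the shock: 40 - 6p = 5p - 15 ⇒ 55 = 11p ⇒ p = 5, Q = 10.
Since sellers keep the price net of the tax, the effective supply curve becomes Qs = 5p - 25.
Clearing the new market: 40 - 6p = 5p - 25, so p = 65/11 ≈ 5.9091 and Q = 50/11 ≈ 4.5455.
Δp = 5.9091 − 5 = +0.91.

+0.91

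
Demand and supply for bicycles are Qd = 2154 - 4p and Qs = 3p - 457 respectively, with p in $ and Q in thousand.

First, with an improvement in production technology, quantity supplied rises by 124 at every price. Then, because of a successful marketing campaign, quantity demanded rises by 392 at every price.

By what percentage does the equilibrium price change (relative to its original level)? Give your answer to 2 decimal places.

+10.26

Solve the original market: 2154 - 4p = 3p - 457, hence p = 373 and Q = 662.
The shock moves the curves to Qd = 2546 - 4p and Qs = 3p - 333.
New equilibrium: 2546 - 4p = 3p - 333 ⇒ 2879 = 7p ⇒ p = 2879/7 ≈ 411.2857, Q = 6306/7 ≈ 900.8571.
%Δp = (411.2857 − 373) / 373 × 100 = +10.26%.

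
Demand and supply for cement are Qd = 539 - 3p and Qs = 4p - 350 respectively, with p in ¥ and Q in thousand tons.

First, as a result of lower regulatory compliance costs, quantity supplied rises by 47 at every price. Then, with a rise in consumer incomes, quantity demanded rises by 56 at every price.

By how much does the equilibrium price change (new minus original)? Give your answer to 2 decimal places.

+1.29

Initially, 539 - 3p = 4p - 350, so 889 = 7p and p = 127, Q = 158.
The shock moves the curves to Qd = 595 - 3p and Qs = 4p - 303.
Equate the new curves: 595 - 3p = 4p - 303, giving 898 = 7p, p = 898/7 ≈ 128.2857, Q = 1471/7 ≈ 210.1429.
Δp = 128.2857 − 127 = +1.29.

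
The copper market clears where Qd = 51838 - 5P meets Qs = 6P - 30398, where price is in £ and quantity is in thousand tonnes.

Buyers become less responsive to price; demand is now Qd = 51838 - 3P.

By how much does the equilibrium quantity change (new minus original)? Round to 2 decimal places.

Before the shock: 51838 - 5P = 6P - 30398 ⇒ 82236 = 11P ⇒ P = 7476, Q = 14458.
The new curves are Qd = 51838 - 3P (demand) and Qs = 6P - 30398 (supply).
Setting them equal: 51838 - 3P = 6P - 30398 → 82236 = 9P, so P = 27412/3 ≈ 9137.3333 and Q = 24426.
ΔQ = 24426 − 14458 = +9968.00.

+9968.00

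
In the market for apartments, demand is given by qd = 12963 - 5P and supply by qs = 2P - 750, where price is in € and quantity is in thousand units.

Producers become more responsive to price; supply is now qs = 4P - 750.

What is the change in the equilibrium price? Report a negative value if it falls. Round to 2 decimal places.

Initially, 12963 - 5P = 2P - 750, so 13713 = 7P and P = 1959, q = 3168.
With the change applied: demand qd = 12963 - 5P, supply qs = 4P - 750.
Clearing the new market: 12963 - 5P = 4P - 750, so P = 4571/3 ≈ 1523.6667 and q = 16034/3 ≈ 5344.6667.
ΔP = 1523.6667 − 1959 = -435.33.

-435.33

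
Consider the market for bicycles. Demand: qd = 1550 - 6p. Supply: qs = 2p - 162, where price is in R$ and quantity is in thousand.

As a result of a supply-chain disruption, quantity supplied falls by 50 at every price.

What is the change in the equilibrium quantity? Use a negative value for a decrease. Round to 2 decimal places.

-37.50

Before the shock: 1550 - 6p = 2p - 162 ⇒ 1712 = 8p ⇒ p = 214, q = 266.
After the shift, demand is qd = 1550 - 6p and supply is qs = 2p - 212.
Setting them equal: 1550 - 6p = 2p - 212 → 1762 = 8p, so p = 220.25 and q = 228.5.
Δq = 228.5 − 266 = -37.50.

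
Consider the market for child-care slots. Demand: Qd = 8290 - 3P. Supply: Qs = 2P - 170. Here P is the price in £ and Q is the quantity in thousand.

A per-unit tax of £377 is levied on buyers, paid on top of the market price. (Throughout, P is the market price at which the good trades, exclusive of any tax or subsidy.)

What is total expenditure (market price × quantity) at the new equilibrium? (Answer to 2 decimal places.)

4047953.28

Solve the original market: 8290 - 3P = 2P - 170, hence P = 1692 and Q = 3214.
Since buyers pay the price plus the tax, the effective demand curve becomes Qd = 7159 - 3P.
Setting them equal: 7159 - 3P = 2P - 170 → 7329 = 5P, so P = 1465.8 and Q = 2761.6.
New expenditure = 1465.8 × 2761.6 = 4047953.28.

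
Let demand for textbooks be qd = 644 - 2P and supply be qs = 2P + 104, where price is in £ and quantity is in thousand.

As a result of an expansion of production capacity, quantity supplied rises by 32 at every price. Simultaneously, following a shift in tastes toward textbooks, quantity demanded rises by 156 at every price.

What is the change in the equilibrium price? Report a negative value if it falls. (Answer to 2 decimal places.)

+31.00

Original equilibrium: 644 - 2P = 2P + 104 gives 540 = 4P, so P = 135 and q = 374.
The new curves are qd = 800 - 2P (demand) and qs = 2P + 136 (supply).
Setting them equal: 800 - 2P = 2P + 136 → 664 = 4P, so P = 166 and q = 468.
ΔP = 166 − 135 = +31.00.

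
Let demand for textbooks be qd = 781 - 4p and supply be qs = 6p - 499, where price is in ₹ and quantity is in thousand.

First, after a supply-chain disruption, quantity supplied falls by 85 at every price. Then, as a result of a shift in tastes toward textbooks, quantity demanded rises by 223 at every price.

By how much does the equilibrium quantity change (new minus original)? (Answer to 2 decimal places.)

+99.80

Before the shock: 781 - 4p = 6p - 499 ⇒ 1280 = 10p ⇒ p = 128, q = 269.
With the change applied: demand qd = 1004 - 4p, supply qs = 6p - 584.
New equilibrium: 1004 - 4p = 6p - 584 ⇒ 1588 = 10p ⇒ p = 158.8, q = 368.8.
Δq = 368.8 − 269 = +99.80.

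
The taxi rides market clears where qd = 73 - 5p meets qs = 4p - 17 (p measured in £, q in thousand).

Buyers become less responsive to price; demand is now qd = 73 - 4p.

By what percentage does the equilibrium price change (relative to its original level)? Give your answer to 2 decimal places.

Solve the original market: 73 - 5p = 4p - 17, hence p = 10 and q = 23.
The shock moves the curves to qd = 73 - 4p and qs = 4p - 17.
Equate the new curves: 73 - 4p = 4p - 17, giving 90 = 8p, p = 11.25, q = 28.
%Δp = (11.25 − 10) / 10 × 100 = +12.50%.

+12.50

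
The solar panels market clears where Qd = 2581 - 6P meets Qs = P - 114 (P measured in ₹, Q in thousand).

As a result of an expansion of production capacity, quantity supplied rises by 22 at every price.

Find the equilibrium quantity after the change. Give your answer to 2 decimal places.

Original equilibrium: 2581 - 6P = P - 114 gives 2695 = 7P, so P = 385 and Q = 271.
After the shift, demand is Qd = 2581 - 6P and supply is Qs = P - 92.
Setting them equal: 2581 - 6P = P - 92 → 2673 = 7P, so P = 2673/7 ≈ 381.8571 and Q = 2029/7 ≈ 289.8571.

289.86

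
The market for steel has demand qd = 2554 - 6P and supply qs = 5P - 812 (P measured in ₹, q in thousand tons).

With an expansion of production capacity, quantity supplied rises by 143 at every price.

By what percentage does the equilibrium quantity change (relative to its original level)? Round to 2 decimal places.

+10.86

Before the shock: 2554 - 6P = 5P - 812 ⇒ 3366 = 11P ⇒ P = 306, q = 718.
With the change applied: demand qd = 2554 - 6P, supply qs = 5P - 669.
Equate the new curves: 2554 - 6P = 5P - 669, giving 3223 = 11P, P = 293, q = 796.
%Δq = (796 − 718) / 718 × 100 = +10.86%.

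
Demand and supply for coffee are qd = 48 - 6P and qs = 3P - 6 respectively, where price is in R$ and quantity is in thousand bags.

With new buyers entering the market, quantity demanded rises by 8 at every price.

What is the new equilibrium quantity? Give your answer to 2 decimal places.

14.67

Solve the original market: 48 - 6P = 3P - 6, hence P = 6 and q = 12.
After the shift, demand is qd = 56 - 6P and supply is qs = 3P - 6.
Equate the new curves: 56 - 6P = 3P - 6, giving 62 = 9P, P = 62/9 ≈ 6.8889, q = 44/3 ≈ 14.6667.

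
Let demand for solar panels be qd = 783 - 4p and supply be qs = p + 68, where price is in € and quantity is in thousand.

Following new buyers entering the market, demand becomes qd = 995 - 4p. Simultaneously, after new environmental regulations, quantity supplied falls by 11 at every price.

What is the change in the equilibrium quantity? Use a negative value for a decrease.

Before the shock: 783 - 4p = p + 68 ⇒ 715 = 5p ⇒ p = 143, q = 211.
The new curves are qd = 995 - 4p (demand) and qs = p + 57 (supply).
New equilibrium: 995 - 4p = p + 57 ⇒ 938 = 5p ⇒ p = 187.6, q = 244.6.
Δq = 244.6 − 211 = +33.6.

+33.6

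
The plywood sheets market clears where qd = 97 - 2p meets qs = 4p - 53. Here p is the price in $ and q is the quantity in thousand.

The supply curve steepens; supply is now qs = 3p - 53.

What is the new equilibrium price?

Solve the original market: 97 - 2p = 4p - 53, hence p = 25 and q = 47.
With the change applied: demand qd = 97 - 2p, supply qs = 3p - 53.
Equate the new curves: 97 - 2p = 3p - 53, giving 150 = 5p, p = 30, q = 37.

30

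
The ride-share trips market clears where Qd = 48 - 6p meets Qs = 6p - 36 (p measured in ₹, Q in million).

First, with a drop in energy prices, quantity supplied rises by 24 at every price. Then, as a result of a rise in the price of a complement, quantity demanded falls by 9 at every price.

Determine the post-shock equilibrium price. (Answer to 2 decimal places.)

4.25

Before the shock: 48 - 6p = 6p - 36 ⇒ 84 = 12p ⇒ p = 7, Q = 6.
The new curves are Qd = 39 - 6p (demand) and Qs = 6p - 12 (supply).
Clearing the new market: 39 - 6p = 6p - 12, so p = 4.25 and Q = 13.5.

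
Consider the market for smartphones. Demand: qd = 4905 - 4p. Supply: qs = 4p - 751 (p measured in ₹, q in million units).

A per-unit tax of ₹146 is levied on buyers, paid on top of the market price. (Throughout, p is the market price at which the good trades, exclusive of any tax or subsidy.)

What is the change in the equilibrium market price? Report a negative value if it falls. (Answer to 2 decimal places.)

Before the shock: 4905 - 4p = 4p - 751 ⇒ 5656 = 8p ⇒ p = 707, q = 2077.
Since buyers pay the price plus the tax, the effective demand curve becomes qd = 4321 - 4p.
Setting them equal: 4321 - 4p = 4p - 751 → 5072 = 8p, so p = 634 and q = 1785.
Δp = 634 − 707 = -73.00.

-73.00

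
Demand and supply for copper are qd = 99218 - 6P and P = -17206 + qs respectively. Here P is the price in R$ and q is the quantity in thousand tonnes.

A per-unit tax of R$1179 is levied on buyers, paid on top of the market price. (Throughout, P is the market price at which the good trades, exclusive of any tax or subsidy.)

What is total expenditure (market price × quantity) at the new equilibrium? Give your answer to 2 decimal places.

298803804.90

Solve the original market: 99218 - 6P = P + 17206, hence P = 11716 and q = 28922.
Since buyers pay the price plus the tax, the effective demand curve becomes qd = 92144 - 6P.
Setting them equal: 92144 - 6P = P + 17206 → 74938 = 7P, so P = 74938/7 ≈ 10705.4286 and q = 195380/7 ≈ 27911.4286.
New expenditure = 10705.4286 × 27911.4286 = 298803804.90.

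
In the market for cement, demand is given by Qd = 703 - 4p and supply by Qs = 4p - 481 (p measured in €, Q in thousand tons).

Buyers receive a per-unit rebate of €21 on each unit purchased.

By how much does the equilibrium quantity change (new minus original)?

+42

Initially, 703 - 4p = 4p - 481, so 1184 = 8p and p = 148, Q = 111.
Since buyers' out-of-pocket price is the market price minus the rebate, the effective demand curve becomes Qd = 787 - 4p.
New equilibrium: 787 - 4p = 4p - 481 ⇒ 1268 = 8p ⇒ p = 158.5, Q = 153.
ΔQ = 153 − 111 = +42.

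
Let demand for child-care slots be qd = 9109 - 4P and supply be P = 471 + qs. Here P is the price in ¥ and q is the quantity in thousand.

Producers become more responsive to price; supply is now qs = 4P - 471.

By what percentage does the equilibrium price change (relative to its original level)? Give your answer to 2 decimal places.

-37.50

Initially, 9109 - 4P = P - 471, so 9580 = 5P and P = 1916, q = 1445.
After the shift, demand is qd = 9109 - 4P and supply is qs = 4P - 471.
Setting them equal: 9109 - 4P = 4P - 471 → 9580 = 8P, so P = 1197.5 and q = 4319.
%ΔP = (1197.5 − 1916) / 1916 × 100 = -37.50%.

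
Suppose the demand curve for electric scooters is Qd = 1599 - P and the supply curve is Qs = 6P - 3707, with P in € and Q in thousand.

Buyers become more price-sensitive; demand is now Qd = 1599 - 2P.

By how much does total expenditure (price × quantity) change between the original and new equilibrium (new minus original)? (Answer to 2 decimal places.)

-456742.38

Original equilibrium: 1599 - P = 6P - 3707 gives 5306 = 7P, so P = 758 and Q = 841.
With the change applied: demand Qd = 1599 - 2P, supply Qs = 6P - 3707.
Equate the new curves: 1599 - 2P = 6P - 3707, giving 5306 = 8P, P = 663.25, Q = 272.5.
Expenditure moves from 758×841 = 637478 to 663.25×272.5 = 180735.625; change = -456742.38.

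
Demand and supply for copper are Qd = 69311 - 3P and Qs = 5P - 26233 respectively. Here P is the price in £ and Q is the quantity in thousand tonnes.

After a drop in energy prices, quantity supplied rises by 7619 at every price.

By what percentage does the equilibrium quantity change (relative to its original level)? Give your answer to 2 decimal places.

+8.53

Original equilibrium: 69311 - 3P = 5P - 26233 gives 95544 = 8P, so P = 11943 and Q = 33482.
With the change applied: demand Qd = 69311 - 3P, supply Qs = 5P - 18614.
Setting them equal: 69311 - 3P = 5P - 18614 → 87925 = 8P, so P = 10990.625 and Q = 36339.125.
%ΔQ = (36339.125 − 33482) / 33482 × 100 = +8.53%.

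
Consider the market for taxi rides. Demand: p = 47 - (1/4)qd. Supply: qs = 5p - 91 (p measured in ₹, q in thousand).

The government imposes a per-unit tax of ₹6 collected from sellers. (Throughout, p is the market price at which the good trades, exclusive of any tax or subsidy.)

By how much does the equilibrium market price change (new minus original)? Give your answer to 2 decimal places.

+3.33

Original equilibrium: 188 - 4p = 5p - 91 gives 279 = 9p, so p = 31 and q = 64.
Since sellers keep the price net of the tax, the effective supply curve becomes qs = 5p - 121.
Clearing the new market: 188 - 4p = 5p - 121, so p = 103/3 ≈ 34.3333 and q = 152/3 ≈ 50.6667.
Δp = 34.3333 − 31 = +3.33.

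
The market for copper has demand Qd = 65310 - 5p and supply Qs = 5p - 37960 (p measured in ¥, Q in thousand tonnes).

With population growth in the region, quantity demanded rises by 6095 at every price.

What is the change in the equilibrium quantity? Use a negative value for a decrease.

Solve the original market: 65310 - 5p = 5p - 37960, hence p = 10327 and Q = 13675.
After the shift, demand is Qd = 71405 - 5p and supply is Qs = 5p - 37960.
Equate the new curves: 71405 - 5p = 5p - 37960, giving 109365 = 10p, p = 10936.5, Q = 16722.5.
ΔQ = 16722.5 − 13675 = +3047.5.

+3047.5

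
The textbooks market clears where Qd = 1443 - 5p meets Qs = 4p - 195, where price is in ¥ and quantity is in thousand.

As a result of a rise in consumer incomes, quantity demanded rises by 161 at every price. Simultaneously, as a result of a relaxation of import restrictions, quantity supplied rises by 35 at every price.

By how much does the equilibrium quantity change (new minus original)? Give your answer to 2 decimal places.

Before the shock: 1443 - 5p = 4p - 195 ⇒ 1638 = 9p ⇒ p = 182, Q = 533.
With the change applied: demand Qd = 1604 - 5p, supply Qs = 4p - 160.
Setting them equal: 1604 - 5p = 4p - 160 → 1764 = 9p, so p = 196 and Q = 624.
ΔQ = 624 − 533 = +91.00.

+91.00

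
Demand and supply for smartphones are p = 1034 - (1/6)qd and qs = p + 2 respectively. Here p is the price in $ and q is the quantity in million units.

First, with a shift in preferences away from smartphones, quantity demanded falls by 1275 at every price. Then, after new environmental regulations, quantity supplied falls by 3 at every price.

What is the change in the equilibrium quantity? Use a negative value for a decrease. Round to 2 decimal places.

-184.71

Before the shock: 6204 - 6p = p + 2 ⇒ 6202 = 7p ⇒ p = 886, q = 888.
With the change applied: demand qd = 4929 - 6p, supply qs = p - 1.
Setting them equal: 4929 - 6p = p - 1 → 4930 = 7p, so p = 4930/7 ≈ 704.2857 and q = 4923/7 ≈ 703.2857.
Δq = 703.2857 − 888 = -184.71.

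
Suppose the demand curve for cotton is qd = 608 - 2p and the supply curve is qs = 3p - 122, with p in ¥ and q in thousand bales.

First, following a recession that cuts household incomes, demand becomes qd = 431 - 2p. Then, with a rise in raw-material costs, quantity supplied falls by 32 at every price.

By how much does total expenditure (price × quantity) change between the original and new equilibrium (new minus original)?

Original equilibrium: 608 - 2p = 3p - 122 gives 730 = 5p, so p = 146 and q = 316.
The new curves are qd = 431 - 2p (demand) and qs = 3p - 154 (supply).
New equilibrium: 431 - 2p = 3p - 154 ⇒ 585 = 5p ⇒ p = 117, q = 197.
Expenditure moves from 146×316 = 46136 to 117×197 = 23049; change = -23087.

-23087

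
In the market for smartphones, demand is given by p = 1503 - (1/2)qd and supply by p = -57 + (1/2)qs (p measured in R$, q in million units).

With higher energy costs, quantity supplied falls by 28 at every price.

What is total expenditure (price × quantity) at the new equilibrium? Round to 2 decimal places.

1128580.00

Original equilibrium: 3006 - 2p = 2p + 114 gives 2892 = 4p, so p = 723 and q = 1560.
After the shift, demand is qd = 3006 - 2p and supply is qs = 2p + 86.
Setting them equal: 3006 - 2p = 2p + 86 → 2920 = 4p, so p = 730 and q = 1546.
New expenditure = 730 × 1546 = 1128580.00.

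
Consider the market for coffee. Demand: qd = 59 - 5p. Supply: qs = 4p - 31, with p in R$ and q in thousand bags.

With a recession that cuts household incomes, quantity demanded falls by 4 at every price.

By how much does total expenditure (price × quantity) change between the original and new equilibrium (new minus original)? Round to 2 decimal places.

-20.99

Solve the original market: 59 - 5p = 4p - 31, hence p = 10 and q = 9.
The new curves are qd = 55 - 5p (demand) and qs = 4p - 31 (supply).
Setting them equal: 55 - 5p = 4p - 31 → 86 = 9p, so p = 86/9 ≈ 9.5556 and q = 65/9 ≈ 7.2222.
Expenditure moves from 10×9 = 90 to 9.5556×7.2222 = 69.0123; change = -20.99.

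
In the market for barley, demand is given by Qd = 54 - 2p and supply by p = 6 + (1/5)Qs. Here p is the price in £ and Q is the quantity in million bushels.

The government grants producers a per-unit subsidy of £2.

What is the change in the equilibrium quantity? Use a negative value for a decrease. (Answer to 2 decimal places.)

Original equilibrium: 54 - 2p = 5p - 30 gives 84 = 7p, so p = 12 and Q = 30.
Since sellers receive the price plus the subsidy, the effective supply curve becomes Qs = 5p - 20.
Setting them equal: 54 - 2p = 5p - 20 → 74 = 7p, so p = 74/7 ≈ 10.5714 and Q = 230/7 ≈ 32.8571.
ΔQ = 32.8571 − 30 = +2.86.

+2.86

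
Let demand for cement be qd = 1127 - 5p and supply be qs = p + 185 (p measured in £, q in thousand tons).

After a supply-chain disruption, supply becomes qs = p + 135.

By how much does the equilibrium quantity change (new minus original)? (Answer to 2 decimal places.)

Original equilibrium: 1127 - 5p = p + 185 gives 942 = 6p, so p = 157 and q = 342.
The new curves are qd = 1127 - 5p (demand) and qs = p + 135 (supply).
Clearing the new market: 1127 - 5p = p + 135, so p = 496/3 ≈ 165.3333 and q = 901/3 ≈ 300.3333.
Δq = 300.3333 − 342 = -41.67.

-41.67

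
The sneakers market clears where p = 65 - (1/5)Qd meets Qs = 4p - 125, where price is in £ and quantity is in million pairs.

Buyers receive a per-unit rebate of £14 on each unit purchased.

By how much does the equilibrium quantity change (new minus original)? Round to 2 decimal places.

+31.11

Solve the original market: 325 - 5p = 4p - 125, hence p = 50 and Q = 75.
Since buyers' out-of-pocket price is the market price minus the rebate, the effective demand curve becomes Qd = 395 - 5p.
Clearing the new market: 395 - 5p = 4p - 125, so p = 520/9 ≈ 57.7778 and Q = 955/9 ≈ 106.1111.
ΔQ = 106.1111 − 75 = +31.11.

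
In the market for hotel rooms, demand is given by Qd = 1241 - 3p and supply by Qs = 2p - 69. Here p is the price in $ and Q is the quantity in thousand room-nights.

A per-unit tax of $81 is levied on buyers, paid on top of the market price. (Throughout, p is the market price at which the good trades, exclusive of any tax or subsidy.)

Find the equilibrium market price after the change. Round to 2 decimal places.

213.40

Initially, 1241 - 3p = 2p - 69, so 1310 = 5p and p = 262, Q = 455.
Since buyers pay the price plus the tax, the effective demand curve becomes Qd = 998 - 3p.
Clearing the new market: 998 - 3p = 2p - 69, so p = 213.4 and Q = 357.8.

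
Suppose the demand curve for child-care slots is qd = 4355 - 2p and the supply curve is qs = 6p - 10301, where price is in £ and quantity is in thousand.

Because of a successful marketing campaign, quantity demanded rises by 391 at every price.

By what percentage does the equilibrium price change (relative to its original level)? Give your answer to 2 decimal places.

Before the shock: 4355 - 2p = 6p - 10301 ⇒ 14656 = 8p ⇒ p = 1832, q = 691.
The new curves are qd = 4746 - 2p (demand) and qs = 6p - 10301 (supply).
New equilibrium: 4746 - 2p = 6p - 10301 ⇒ 15047 = 8p ⇒ p = 1880.875, q = 984.25.
%Δp = (1880.875 − 1832) / 1832 × 100 = +2.67%.

+2.67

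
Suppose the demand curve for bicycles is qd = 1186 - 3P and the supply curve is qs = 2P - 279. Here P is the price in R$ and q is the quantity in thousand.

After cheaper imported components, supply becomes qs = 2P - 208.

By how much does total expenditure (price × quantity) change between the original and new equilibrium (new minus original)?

Original equilibrium: 1186 - 3P = 2P - 279 gives 1465 = 5P, so P = 293 and q = 307.
The new curves are qd = 1186 - 3P (demand) and qs = 2P - 208 (supply).
Setting them equal: 1186 - 3P = 2P - 208 → 1394 = 5P, so P = 278.8 and q = 349.6.
Expenditure moves from 293×307 = 89951 to 278.8×349.6 = 97468.48; change = +7517.48.

+7517.48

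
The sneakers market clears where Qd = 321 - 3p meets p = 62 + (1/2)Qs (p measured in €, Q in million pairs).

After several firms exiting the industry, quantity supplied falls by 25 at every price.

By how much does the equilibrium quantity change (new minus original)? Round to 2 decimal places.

-15.00

Initially, 321 - 3p = 2p - 124, so 445 = 5p and p = 89, Q = 54.
After the shift, demand is Qd = 321 - 3p and supply is Qs = 2p - 149.
Equate the new curves: 321 - 3p = 2p - 149, giving 470 = 5p, p = 94, Q = 39.
ΔQ = 39 − 54 = -15.00.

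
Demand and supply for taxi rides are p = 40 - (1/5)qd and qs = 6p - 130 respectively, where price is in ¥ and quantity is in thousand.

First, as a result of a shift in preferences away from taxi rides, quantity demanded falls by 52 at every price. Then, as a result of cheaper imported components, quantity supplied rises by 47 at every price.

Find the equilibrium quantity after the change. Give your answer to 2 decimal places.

Before the shock: 200 - 5p = 6p - 130 ⇒ 330 = 11p ⇒ p = 30, q = 50.
After the shift, demand is qd = 148 - 5p and supply is qs = 6p - 83.
Setting them equal: 148 - 5p = 6p - 83 → 231 = 11p, so p = 21 and q = 43.

43.00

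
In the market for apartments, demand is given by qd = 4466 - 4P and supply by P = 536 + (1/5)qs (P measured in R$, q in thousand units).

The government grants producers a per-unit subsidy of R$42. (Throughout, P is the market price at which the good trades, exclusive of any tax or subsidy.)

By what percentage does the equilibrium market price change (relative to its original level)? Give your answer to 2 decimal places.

-2.94

Before the shock: 4466 - 4P = 5P - 2680 ⇒ 7146 = 9P ⇒ P = 794, q = 1290.
Since sellers receive the price plus the subsidy, the effective supply curve becomes qs = 5P - 2470.
New equilibrium: 4466 - 4P = 5P - 2470 ⇒ 6936 = 9P ⇒ P = 2312/3 ≈ 770.6667, q = 4150/3 ≈ 1383.3333.
%ΔP = (770.6667 − 794) / 794 × 100 = -2.94%.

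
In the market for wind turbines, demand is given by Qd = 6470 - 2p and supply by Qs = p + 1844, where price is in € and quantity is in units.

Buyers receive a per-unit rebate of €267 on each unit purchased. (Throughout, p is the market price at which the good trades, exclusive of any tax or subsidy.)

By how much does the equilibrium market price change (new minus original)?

+178

Original equilibrium: 6470 - 2p = p + 1844 gives 4626 = 3p, so p = 1542 and Q = 3386.
Since buyers' out-of-pocket price is the market price minus the rebate, the effective demand curve becomes Qd = 7004 - 2p.
Clearing the new market: 7004 - 2p = p + 1844, so p = 1720 and Q = 3564.
Δp = 1720 − 1542 = +178.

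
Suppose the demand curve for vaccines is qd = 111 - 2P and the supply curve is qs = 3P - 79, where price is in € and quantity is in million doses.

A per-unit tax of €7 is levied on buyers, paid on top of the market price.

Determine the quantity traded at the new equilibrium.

Original equilibrium: 111 - 2P = 3P - 79 gives 190 = 5P, so P = 38 and q = 35.
Since buyers pay the price plus the tax, the effective demand curve becomes qd = 97 - 2P.
Clearing the new market: 97 - 2P = 3P - 79, so P = 35.2 and q = 26.6.

26.6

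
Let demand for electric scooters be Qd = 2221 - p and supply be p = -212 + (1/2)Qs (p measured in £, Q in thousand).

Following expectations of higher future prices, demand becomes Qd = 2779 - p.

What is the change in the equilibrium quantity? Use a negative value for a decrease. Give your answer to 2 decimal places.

Before the shock: 2221 - p = 2p + 424 ⇒ 1797 = 3p ⇒ p = 599, Q = 1622.
The shock moves the curves to Qd = 2779 - p and Qs = 2p + 424.
Equate the new curves: 2779 - p = 2p + 424, giving 2355 = 3p, p = 785, Q = 1994.
ΔQ = 1994 − 1622 = +372.00.

+372.00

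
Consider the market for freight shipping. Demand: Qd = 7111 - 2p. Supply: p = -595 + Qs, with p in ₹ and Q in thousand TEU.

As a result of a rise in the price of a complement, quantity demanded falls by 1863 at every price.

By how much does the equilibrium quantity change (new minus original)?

Before the shock: 7111 - 2p = p + 595 ⇒ 6516 = 3p ⇒ p = 2172, Q = 2767.
With the change applied: demand Qd = 5248 - 2p, supply Qs = p + 595.
Setting them equal: 5248 - 2p = p + 595 → 4653 = 3p, so p = 1551 and Q = 2146.
ΔQ = 2146 − 2767 = -621.

-621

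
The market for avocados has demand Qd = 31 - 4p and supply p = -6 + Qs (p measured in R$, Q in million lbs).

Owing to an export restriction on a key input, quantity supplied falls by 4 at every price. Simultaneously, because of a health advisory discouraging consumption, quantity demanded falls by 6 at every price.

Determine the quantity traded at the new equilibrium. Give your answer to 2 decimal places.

6.60

Solve the original market: 31 - 4p = p + 6, hence p = 5 and Q = 11.
With the change applied: demand Qd = 25 - 4p, supply Qs = p + 2.
New equilibrium: 25 - 4p = p + 2 ⇒ 23 = 5p ⇒ p = 4.6, Q = 6.6.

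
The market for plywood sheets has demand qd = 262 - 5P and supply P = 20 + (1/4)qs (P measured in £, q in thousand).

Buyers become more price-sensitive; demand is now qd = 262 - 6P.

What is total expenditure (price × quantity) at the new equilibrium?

Solve the original market: 262 - 5P = 4P - 80, hence P = 38 and q = 72.
With the change applied: demand qd = 262 - 6P, supply qs = 4P - 80.
Setting them equal: 262 - 6P = 4P - 80 → 342 = 10P, so P = 34.2 and q = 56.8.
New expenditure = 34.2 × 56.8 = 1942.56.

1942.56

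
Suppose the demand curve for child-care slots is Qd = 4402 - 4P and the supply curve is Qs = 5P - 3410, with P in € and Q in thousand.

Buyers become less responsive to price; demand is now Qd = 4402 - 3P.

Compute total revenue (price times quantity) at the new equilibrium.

Before the shock: 4402 - 4P = 5P - 3410 ⇒ 7812 = 9P ⇒ P = 868, Q = 930.
The new curves are Qd = 4402 - 3P (demand) and Qs = 5P - 3410 (supply).
Clearing the new market: 4402 - 3P = 5P - 3410, so P = 976.5 and Q = 1472.5.
New expenditure = 976.5 × 1472.5 = 1437896.25.

1437896.25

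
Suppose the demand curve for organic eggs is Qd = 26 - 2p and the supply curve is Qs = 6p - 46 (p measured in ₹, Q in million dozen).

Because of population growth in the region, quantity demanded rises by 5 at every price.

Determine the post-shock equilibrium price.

9.625

Before the shock: 26 - 2p = 6p - 46 ⇒ 72 = 8p ⇒ p = 9, Q = 8.
The new curves are Qd = 31 - 2p (demand) and Qs = 6p - 46 (supply).
Clearing the new market: 31 - 2p = 6p - 46, so p = 9.625 and Q = 11.75.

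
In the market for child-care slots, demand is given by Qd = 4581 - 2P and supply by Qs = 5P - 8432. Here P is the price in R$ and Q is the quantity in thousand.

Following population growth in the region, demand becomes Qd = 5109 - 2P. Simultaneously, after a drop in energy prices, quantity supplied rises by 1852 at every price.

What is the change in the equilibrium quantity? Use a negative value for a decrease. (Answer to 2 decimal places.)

Original equilibrium: 4581 - 2P = 5P - 8432 gives 13013 = 7P, so P = 1859 and Q = 863.
After the shift, demand is Qd = 5109 - 2P and supply is Qs = 5P - 6580.
Clearing the new market: 5109 - 2P = 5P - 6580, so P = 11689/7 ≈ 1669.8571 and Q = 12385/7 ≈ 1769.2857.
ΔQ = 1769.2857 − 863 = +906.29.

+906.29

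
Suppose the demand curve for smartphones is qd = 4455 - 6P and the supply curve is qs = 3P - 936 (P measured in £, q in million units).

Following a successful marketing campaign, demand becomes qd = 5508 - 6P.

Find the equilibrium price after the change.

Solve the original market: 4455 - 6P = 3P - 936, hence P = 599 and q = 861.
The shock moves the curves to qd = 5508 - 6P and qs = 3P - 936.
New equilibrium: 5508 - 6P = 3P - 936 ⇒ 6444 = 9P ⇒ P = 716, q = 1212.

716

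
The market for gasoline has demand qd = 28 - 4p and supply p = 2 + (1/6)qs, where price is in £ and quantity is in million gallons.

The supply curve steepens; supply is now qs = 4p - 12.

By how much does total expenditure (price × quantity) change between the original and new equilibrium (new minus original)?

-8

Solve the original market: 28 - 4p = 6p - 12, hence p = 4 and q = 12.
The new curves are qd = 28 - 4p (demand) and qs = 4p - 12 (supply).
New equilibrium: 28 - 4p = 4p - 12 ⇒ 40 = 8p ⇒ p = 5, q = 8.
Expenditure moves from 4×12 = 48 to 5×8 = 40; change = -8.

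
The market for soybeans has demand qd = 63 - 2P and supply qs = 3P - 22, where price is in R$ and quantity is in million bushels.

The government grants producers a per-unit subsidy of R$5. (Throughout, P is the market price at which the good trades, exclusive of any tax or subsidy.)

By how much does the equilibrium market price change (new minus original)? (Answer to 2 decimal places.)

Original equilibrium: 63 - 2P = 3P - 22 gives 85 = 5P, so P = 17 and q = 29.
Since sellers receive the price plus the subsidy, the effective supply curve becomes qs = 3P - 7.
Clearing the new market: 63 - 2P = 3P - 7, so P = 14 and q = 35.
ΔP = 14 − 17 = -3.00.

-3.00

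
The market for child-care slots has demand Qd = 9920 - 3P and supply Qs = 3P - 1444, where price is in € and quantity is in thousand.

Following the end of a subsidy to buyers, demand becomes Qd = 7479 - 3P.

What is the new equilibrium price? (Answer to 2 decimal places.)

Original equilibrium: 9920 - 3P = 3P - 1444 gives 11364 = 6P, so P = 1894 and Q = 4238.
After the shift, demand is Qd = 7479 - 3P and supply is Qs = 3P - 1444.
New equilibrium: 7479 - 3P = 3P - 1444 ⇒ 8923 = 6P ⇒ P = 8923/6 ≈ 1487.1667, Q = 3017.5.

1487.17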